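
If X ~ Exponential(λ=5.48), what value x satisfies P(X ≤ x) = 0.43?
0.1026

We have X ~ Exponential(λ=5.48).

We want to find x such that P(X ≤ x) = 0.43.

This is the 43rd percentile, which means 43% of values fall below this point.

Using the inverse CDF (quantile function):
x = F⁻¹(0.43) = 0.1026

Verification: P(X ≤ 0.1026) = 0.43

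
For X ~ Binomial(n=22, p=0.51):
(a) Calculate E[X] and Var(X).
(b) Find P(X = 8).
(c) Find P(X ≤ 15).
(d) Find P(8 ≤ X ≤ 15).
(a) E[X] = 11.2200, Var(X) = 5.4978
(b) P(X = 8) = 0.067320
(c) P(X ≤ 15) = 0.967533
(d) P(8 ≤ X ≤ 15) = 0.912000

We have X ~ Binomial(n=22, p=0.51).

(a) Moments:
E[X] = 11.2200
Var(X) = 5.4978
σ = √Var(X) = 2.3447

(b) Point probability using PMF:
P(X = 8) = 0.067320

(c) Cumulative probability using CDF:
P(X ≤ 15) = F(15) = 0.967533

(d) Range probability:
P(8 ≤ X ≤ 15) = P(X ≤ 15) - P(X ≤ 7)
                   = F(15) - F(7)
                   = 0.967533 - 0.055533
                   = 0.912000

This means approximately 91.2% of outcomes fall in the interval [8, 15].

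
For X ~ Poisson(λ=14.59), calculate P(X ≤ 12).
0.302960

We have X ~ Poisson(λ=14.59).

The CDF gives us P(X ≤ k).

Using the CDF:
P(X ≤ 12) = 0.302960

This means there's approximately a 30.3% chance that X is at most 12.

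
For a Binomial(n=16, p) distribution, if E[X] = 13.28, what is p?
p = 0.83

For a Binomial(n, p) distribution:
E[X] = n × p

Given n = 16 and E[X] = 13.28:
13.28 = 16 × p
p = 13.28 / 16 = 0.83

Verification: Binomial(16, 0.83) has E[X] = 13.28 ✓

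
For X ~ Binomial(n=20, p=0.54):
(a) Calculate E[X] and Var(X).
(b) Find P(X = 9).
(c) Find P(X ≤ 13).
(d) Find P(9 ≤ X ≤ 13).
(a) E[X] = 10.8000, Var(X) = 4.9680
(b) P(X = 9) = 0.127963
(c) P(X ≤ 13) = 0.888088
(d) P(9 ≤ X ≤ 13) = 0.736964

We have X ~ Binomial(n=20, p=0.54).

(a) Moments:
E[X] = 10.8000
Var(X) = 4.9680
σ = √Var(X) = 2.2289

(b) Point probability using PMF:
P(X = 9) = 0.127963

(c) Cumulative probability using CDF:
P(X ≤ 13) = F(13) = 0.888088

(d) Range probability:
P(9 ≤ X ≤ 13) = P(X ≤ 13) - P(X ≤ 8)
                   = F(13) - F(8)
                   = 0.888088 - 0.151124
                   = 0.736964

This means approximately 73.7% of outcomes fall in the interval [9, 13].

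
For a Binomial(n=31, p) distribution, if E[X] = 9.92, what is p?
p = 0.32

For a Binomial(n, p) distribution:
E[X] = n × p

Given n = 31 and E[X] = 9.92:
9.92 = 31 × p
p = 9.92 / 31 = 0.32

Verification: Binomial(31, 0.32) has E[X] = 9.92 ✓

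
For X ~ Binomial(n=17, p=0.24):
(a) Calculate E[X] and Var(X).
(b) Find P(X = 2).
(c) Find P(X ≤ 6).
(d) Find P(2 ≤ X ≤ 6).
(a) E[X] = 4.0800, Var(X) = 3.1008
(b) P(X = 2) = 0.127692
(c) P(X ≤ 6) = 0.910638
(d) P(2 ≤ X ≤ 6) = 0.850678

We have X ~ Binomial(n=17, p=0.24).

(a) Moments:
E[X] = 4.0800
Var(X) = 3.1008
σ = √Var(X) = 1.7609

(b) Point probability using PMF:
P(X = 2) = 0.127692

(c) Cumulative probability using CDF:
P(X ≤ 6) = F(6) = 0.910638

(d) Range probability:
P(2 ≤ X ≤ 6) = P(X ≤ 6) - P(X ≤ 1)
                   = F(6) - F(1)
                   = 0.910638 - 0.059960
                   = 0.850678

This means approximately 85.1% of outcomes fall in the interval [2, 6].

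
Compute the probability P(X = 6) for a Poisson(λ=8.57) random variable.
0.104388

We have X ~ Poisson(λ=8.57).

For a Poisson distribution, the PMF gives us the probability of each outcome.

Using the PMF formula:
P(X = 6) = 0.104388

Rounded to 4 decimal places: 0.1044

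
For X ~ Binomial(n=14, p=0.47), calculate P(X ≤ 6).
0.485223

We have X ~ Binomial(n=14, p=0.47).

The CDF gives us P(X ≤ k).

Using the CDF:
P(X ≤ 6) = 0.485223

This means there's approximately a 48.5% chance that X is at most 6.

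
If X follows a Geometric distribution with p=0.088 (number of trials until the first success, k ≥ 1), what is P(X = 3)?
0.073193

We have X ~ Geometric(p=0.088) (number of trials until the first success, k ≥ 1).

For a Geometric distribution, the PMF gives us the probability of each outcome.

Using the PMF formula:
P(X = 3) = 0.073193

Rounded to 4 decimal places: 0.0732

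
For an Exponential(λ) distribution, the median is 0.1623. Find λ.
λ = 4.2708

For X ~ Exponential(λ), the CDF is F(x) = 1 - e^(-λx).
The median m satisfies F(m) = 0.5:
1 - e^(-λm) = 0.5
e^(-λm) = 0.5
λm = ln(2)
m = ln(2) / λ

Given m = 0.1623:
λ = ln(2) / 0.1623 = 0.693147 / 0.1623 = 4.2708

Verification: ln(2) / 4.2708 = 0.1623 ✓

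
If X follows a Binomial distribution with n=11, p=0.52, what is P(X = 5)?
0.214836

We have X ~ Binomial(n=11, p=0.52).

For a Binomial distribution, the PMF gives us the probability of each outcome.

Using the PMF formula:
P(X = 5) = 0.214836

Rounded to 4 decimal places: 0.2148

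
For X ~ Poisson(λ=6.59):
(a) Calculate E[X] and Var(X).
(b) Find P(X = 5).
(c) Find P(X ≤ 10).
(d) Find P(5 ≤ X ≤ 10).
(a) E[X] = 6.5900, Var(X) = 6.5900
(b) P(X = 5) = 0.142313
(c) P(X ≤ 10) = 0.928019
(d) P(5 ≤ X ≤ 10) = 0.714238

We have X ~ Poisson(λ=6.59).

(a) Moments:
E[X] = 6.5900
Var(X) = 6.5900
σ = √Var(X) = 2.5671

(b) Point probability using PMF:
P(X = 5) = 0.142313

(c) Cumulative probability using CDF:
P(X ≤ 10) = F(10) = 0.928019

(d) Range probability:
P(5 ≤ X ≤ 10) = P(X ≤ 10) - P(X ≤ 4)
                   = F(10) - F(4)
                   = 0.928019 - 0.213781
                   = 0.714238

This means approximately 71.4% of outcomes fall in the interval [5, 10].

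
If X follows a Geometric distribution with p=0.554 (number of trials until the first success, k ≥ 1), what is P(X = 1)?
0.554000

We have X ~ Geometric(p=0.554) (number of trials until the first success, k ≥ 1).

For a Geometric distribution, the PMF gives us the probability of each outcome.

Using the PMF formula:
P(X = 1) = 0.554000

Rounded to 4 decimal places: 0.5540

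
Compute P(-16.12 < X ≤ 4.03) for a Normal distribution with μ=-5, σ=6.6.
0.868364

We have X ~ Normal(μ=-5, σ=6.6).

To find P(-16.12 < X ≤ 4.03), we use:
P(-16.12 < X ≤ 4.03) = P(X ≤ 4.03) - P(X ≤ -16.12)
                 = F(4.03) - F(-16.12)
                 = 0.914372 - 0.046009
                 = 0.868364

So there's approximately a 86.8% chance that X falls in this range.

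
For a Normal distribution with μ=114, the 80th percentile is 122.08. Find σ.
σ = 9.6005

For X ~ Normal(μ, σ), the p-th percentile satisfies x = μ + z_p × σ,
where z_p = Φ⁻¹(p) is the standard normal quantile.

Step 1: z_{0.8} = Φ⁻¹(0.8) = 0.8416

Step 2: Solve for σ:
122.08 = 114 + 0.8416 × σ
σ = (122.08 - 114) / 0.8416
σ = 8.08 / 0.8416
σ = 9.6005

Verification: μ + z × σ = 114 + 0.8416 × 9.6005 = 122.08 ✓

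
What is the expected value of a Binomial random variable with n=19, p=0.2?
3.8000

We have X ~ Binomial(n=19, p=0.2).

For a Binomial distribution with n=19, p=0.2:
E[X] = 3.8000

This is the expected (average) value of X.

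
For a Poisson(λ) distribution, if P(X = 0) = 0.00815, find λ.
λ = 4.8097

For a Poisson(λ) distribution, the PMF at 0 is:
P(X = 0) = λ^0 e^(-λ) / 0! = e^(-λ)

Given P(X = 0) = 0.00815:
e^(-λ) = 0.00815
-λ = ln(0.00815)
λ = -ln(0.00815) = 4.8097

Verification: e^(-4.8097) = 0.00815 ✓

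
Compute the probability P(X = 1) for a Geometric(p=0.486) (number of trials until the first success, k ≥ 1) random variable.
0.486000

We have X ~ Geometric(p=0.486) (number of trials until the first success, k ≥ 1).

For a Geometric distribution, the PMF gives us the probability of each outcome.

Using the PMF formula:
P(X = 1) = 0.486000

Rounded to 4 decimal places: 0.4860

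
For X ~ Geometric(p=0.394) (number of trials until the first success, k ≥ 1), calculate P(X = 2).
0.238764

We have X ~ Geometric(p=0.394) (number of trials until the first success, k ≥ 1).

For a Geometric distribution, the PMF gives us the probability of each outcome.

Using the PMF formula:
P(X = 2) = 0.238764

Rounded to 4 decimal places: 0.2388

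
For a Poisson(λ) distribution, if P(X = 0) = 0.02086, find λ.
λ = 3.8699

For a Poisson(λ) distribution, the PMF at 0 is:
P(X = 0) = λ^0 e^(-λ) / 0! = e^(-λ)

Given P(X = 0) = 0.02086:
e^(-λ) = 0.02086
-λ = ln(0.02086)
λ = -ln(0.02086) = 3.8699

Verification: e^(-3.8699) = 0.02086 ✓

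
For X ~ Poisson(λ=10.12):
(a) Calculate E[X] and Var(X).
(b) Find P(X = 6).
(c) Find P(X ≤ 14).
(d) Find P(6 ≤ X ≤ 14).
(a) E[X] = 10.1200, Var(X) = 10.1200
(b) P(X = 6) = 0.060075
(c) P(X ≤ 14) = 0.910142
(d) P(6 ≤ X ≤ 14) = 0.847462

We have X ~ Poisson(λ=10.12).

(a) Moments:
E[X] = 10.1200
Var(X) = 10.1200
σ = √Var(X) = 3.1812

(b) Point probability using PMF:
P(X = 6) = 0.060075

(c) Cumulative probability using CDF:
P(X ≤ 14) = F(14) = 0.910142

(d) Range probability:
P(6 ≤ X ≤ 14) = P(X ≤ 14) - P(X ≤ 5)
                   = F(14) - F(5)
                   = 0.910142 - 0.062680
                   = 0.847462

This means approximately 84.7% of outcomes fall in the interval [6, 14].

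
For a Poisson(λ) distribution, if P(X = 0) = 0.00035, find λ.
λ = 7.9576

For a Poisson(λ) distribution, the PMF at 0 is:
P(X = 0) = λ^0 e^(-λ) / 0! = e^(-λ)

Given P(X = 0) = 0.00035:
e^(-λ) = 0.00035
-λ = ln(0.00035)
λ = -ln(0.00035) = 7.9576

Verification: e^(-7.9576) = 0.00035 ✓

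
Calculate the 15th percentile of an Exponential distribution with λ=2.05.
0.0793

We have X ~ Exponential(λ=2.05).

We want to find x such that P(X ≤ x) = 0.15.

This is the 15th percentile, which means 15% of values fall below this point.

Using the inverse CDF (quantile function):
x = F⁻¹(0.15) = 0.0793

Verification: P(X ≤ 0.0793) = 0.15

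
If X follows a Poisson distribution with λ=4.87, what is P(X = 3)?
0.147714

We have X ~ Poisson(λ=4.87).

For a Poisson distribution, the PMF gives us the probability of each outcome.

Using the PMF formula:
P(X = 3) = 0.147714

Rounded to 4 decimal places: 0.1477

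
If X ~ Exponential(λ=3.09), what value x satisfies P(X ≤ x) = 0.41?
0.1708

We have X ~ Exponential(λ=3.09).

We want to find x such that P(X ≤ x) = 0.41.

This is the 41st percentile, which means 41% of values fall below this point.

Using the inverse CDF (quantile function):
x = F⁻¹(0.41) = 0.1708

Verification: P(X ≤ 0.1708) = 0.41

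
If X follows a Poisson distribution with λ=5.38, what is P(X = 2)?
0.066685

We have X ~ Poisson(λ=5.38).

For a Poisson distribution, the PMF gives us the probability of each outcome.

Using the PMF formula:
P(X = 2) = 0.066685

Rounded to 4 decimal places: 0.0667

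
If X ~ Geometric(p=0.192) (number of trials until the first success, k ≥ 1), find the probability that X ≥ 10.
0.146792

We have X ~ Geometric(p=0.192) (number of trials until the first success, k ≥ 1).

For discrete distributions, P(X ≥ 10) = 1 - P(X ≤ 9).

P(X ≤ 9) = 0.853208
P(X ≥ 10) = 1 - 0.853208 = 0.146792

So there's approximately a 14.7% chance that X is at least 10.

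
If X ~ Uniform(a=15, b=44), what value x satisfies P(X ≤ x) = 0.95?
42.5500

We have X ~ Uniform(a=15, b=44).

We want to find x such that P(X ≤ x) = 0.95.

This is the 95th percentile, which means 95% of values fall below this point.

Using the inverse CDF (quantile function):
x = F⁻¹(0.95) = 42.5500

Verification: P(X ≤ 42.5500) = 0.95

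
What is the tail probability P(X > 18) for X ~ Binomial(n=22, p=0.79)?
0.291483

We have X ~ Binomial(n=22, p=0.79).

P(X > 18) = 1 - P(X ≤ 18)
                = 1 - F(18)
                = 1 - 0.708517
                = 0.291483

So there's approximately a 29.1% chance that X exceeds 18.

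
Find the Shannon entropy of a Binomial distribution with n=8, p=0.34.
1.7016 nats

We have X ~ Binomial(n=8, p=0.34).

The Shannon entropy measures the uncertainty or information content of the distribution.

For a Binomial distribution with n=8, p=0.34:
H(X) = 1.7016 nats

(In bits, this would be 2.4549 bits.)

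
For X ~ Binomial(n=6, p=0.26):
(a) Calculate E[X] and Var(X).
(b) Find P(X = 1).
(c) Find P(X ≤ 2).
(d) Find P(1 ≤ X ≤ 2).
(a) E[X] = 1.5600, Var(X) = 1.1544
(b) P(X = 1) = 0.346165
(c) P(X ≤ 2) = 0.814435
(d) P(1 ≤ X ≤ 2) = 0.650229

We have X ~ Binomial(n=6, p=0.26).

(a) Moments:
E[X] = 1.5600
Var(X) = 1.1544
σ = √Var(X) = 1.0744

(b) Point probability using PMF:
P(X = 1) = 0.346165

(c) Cumulative probability using CDF:
P(X ≤ 2) = F(2) = 0.814435

(d) Range probability:
P(1 ≤ X ≤ 2) = P(X ≤ 2) - P(X ≤ 0)
                   = F(2) - F(0)
                   = 0.814435 - 0.164206
                   = 0.650229

This means approximately 65.0% of outcomes fall in the interval [1, 2].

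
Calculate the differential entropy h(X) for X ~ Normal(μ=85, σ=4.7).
2.9665 nats

We have X ~ Normal(μ=85, σ=4.7).

The differential entropy measures the uncertainty or information content of the distribution.

For a Normal distribution with μ=85, σ=4.7:
h(X) = 2.9665 nats

(In bits, this would be 4.2798 bits.)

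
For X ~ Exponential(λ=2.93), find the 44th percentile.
0.1979

We have X ~ Exponential(λ=2.93).

We want to find x such that P(X ≤ x) = 0.44.

This is the 44th percentile, which means 44% of values fall below this point.

Using the inverse CDF (quantile function):
x = F⁻¹(0.44) = 0.1979

Verification: P(X ≤ 0.1979) = 0.44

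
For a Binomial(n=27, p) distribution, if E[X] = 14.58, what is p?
p = 0.54

For a Binomial(n, p) distribution:
E[X] = n × p

Given n = 27 and E[X] = 14.58:
14.58 = 27 × p
p = 14.58 / 27 = 0.54

Verification: Binomial(27, 0.54) has E[X] = 14.58 ✓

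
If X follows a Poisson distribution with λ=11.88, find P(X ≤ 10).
0.359934

We have X ~ Poisson(λ=11.88).

The CDF gives us P(X ≤ k).

Using the CDF:
P(X ≤ 10) = 0.359934

This means there's approximately a 36.0% chance that X is at most 10.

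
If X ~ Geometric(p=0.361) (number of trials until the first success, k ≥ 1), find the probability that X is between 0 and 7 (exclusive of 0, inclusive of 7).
0.956498

We have X ~ Geometric(p=0.361) (number of trials until the first success, k ≥ 1).

To find P(0 < X ≤ 7), we use:
P(0 < X ≤ 7) = P(X ≤ 7) - P(X ≤ 0)
                 = F(7) - F(0)
                 = 0.956498 - 0.000000
                 = 0.956498

So there's approximately a 95.6% chance that X falls in this range.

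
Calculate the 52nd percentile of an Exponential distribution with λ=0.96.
0.7646

We have X ~ Exponential(λ=0.96).

We want to find x such that P(X ≤ x) = 0.52.

This is the 52nd percentile, which means 52% of values fall below this point.

Using the inverse CDF (quantile function):
x = F⁻¹(0.52) = 0.7646

Verification: P(X ≤ 0.7646) = 0.52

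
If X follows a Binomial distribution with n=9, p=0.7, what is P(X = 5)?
0.171532

We have X ~ Binomial(n=9, p=0.7).

For a Binomial distribution, the PMF gives us the probability of each outcome.

Using the PMF formula:
P(X = 5) = 0.171532

Rounded to 4 decimal places: 0.1715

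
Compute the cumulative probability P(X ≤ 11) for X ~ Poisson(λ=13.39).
0.314812

We have X ~ Poisson(λ=13.39).

The CDF gives us P(X ≤ k).

Using the CDF:
P(X ≤ 11) = 0.314812

This means there's approximately a 31.5% chance that X is at most 11.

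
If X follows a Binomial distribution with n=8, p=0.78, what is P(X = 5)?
0.172159

We have X ~ Binomial(n=8, p=0.78).

For a Binomial distribution, the PMF gives us the probability of each outcome.

Using the PMF formula:
P(X = 5) = 0.172159

Rounded to 4 decimal places: 0.1722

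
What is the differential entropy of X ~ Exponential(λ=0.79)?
1.2357 nats

We have X ~ Exponential(λ=0.79).

The differential entropy measures the uncertainty or information content of the distribution.

For an Exponential distribution with λ=0.79:
h(X) = 1.2357 nats

(In bits, this would be 1.7828 bits.)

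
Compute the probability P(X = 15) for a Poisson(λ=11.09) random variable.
0.055100

We have X ~ Poisson(λ=11.09).

For a Poisson distribution, the PMF gives us the probability of each outcome.

Using the PMF formula:
P(X = 15) = 0.055100

Rounded to 4 decimal places: 0.0551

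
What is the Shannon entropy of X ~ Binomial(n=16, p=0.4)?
2.0903 nats

We have X ~ Binomial(n=16, p=0.4).

The Shannon entropy measures the uncertainty or information content of the distribution.

For a Binomial distribution with n=16, p=0.4:
H(X) = 2.0903 nats

(In bits, this would be 3.0156 bits.)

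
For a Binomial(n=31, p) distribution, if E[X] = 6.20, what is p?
p = 0.2

For a Binomial(n, p) distribution:
E[X] = n × p

Given n = 31 and E[X] = 6.20:
6.20 = 31 × p
p = 6.20 / 31 = 0.2

Verification: Binomial(31, 0.2) has E[X] = 6.20 ✓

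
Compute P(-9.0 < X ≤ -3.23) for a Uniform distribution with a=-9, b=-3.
0.961667

We have X ~ Uniform(a=-9, b=-3).

To find P(-9.0 < X ≤ -3.23), we use:
P(-9.0 < X ≤ -3.23) = P(X ≤ -3.23) - P(X ≤ -9.0)
                 = F(-3.23) - F(-9.0)
                 = 0.961667 - 0.000000
                 = 0.961667

So there's approximately a 96.2% chance that X falls in this range.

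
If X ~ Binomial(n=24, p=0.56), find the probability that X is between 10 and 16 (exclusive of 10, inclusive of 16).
0.783524

We have X ~ Binomial(n=24, p=0.56).

To find P(10 < X ≤ 16), we use:
P(10 < X ≤ 16) = P(X ≤ 16) - P(X ≤ 10)
                 = F(16) - F(10)
                 = 0.897224 - 0.113701
                 = 0.783524

So there's approximately a 78.4% chance that X falls in this range.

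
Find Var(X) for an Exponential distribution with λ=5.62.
0.0317

We have X ~ Exponential(λ=5.62).

For an Exponential distribution with λ=5.62:
Var(X) = 0.0317

The variance measures the spread of the distribution around the mean.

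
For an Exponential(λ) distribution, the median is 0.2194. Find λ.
λ = 3.1593

For X ~ Exponential(λ), the CDF is F(x) = 1 - e^(-λx).
The median m satisfies F(m) = 0.5:
1 - e^(-λm) = 0.5
e^(-λm) = 0.5
λm = ln(2)
m = ln(2) / λ

Given m = 0.2194:
λ = ln(2) / 0.2194 = 0.693147 / 0.2194 = 3.1593

Verification: ln(2) / 3.1593 = 0.2194 ✓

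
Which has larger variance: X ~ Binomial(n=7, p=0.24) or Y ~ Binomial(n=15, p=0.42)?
Y has larger variance (3.6540 > 1.2768)

Compute the variance for each distribution:

X ~ Binomial(n=7, p=0.24):
Var(X) = 1.2768

Y ~ Binomial(n=15, p=0.42):
Var(Y) = 3.6540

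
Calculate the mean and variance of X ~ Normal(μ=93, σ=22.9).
E[X] = 93.0000, Var(X) = 524.4100

We have X ~ Normal(μ=93, σ=22.9).

For a Normal distribution with μ=93, σ=22.9:

Expected value:
E[X] = 93.0000

Variance:
Var(X) = 524.4100

Standard deviation:
σ = √Var(X) = 22.9000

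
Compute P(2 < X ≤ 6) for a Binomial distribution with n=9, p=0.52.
0.817165

We have X ~ Binomial(n=9, p=0.52).

To find P(2 < X ≤ 6), we use:
P(2 < X ≤ 6) = P(X ≤ 6) - P(X ≤ 2)
                 = F(6) - F(2)
                 = 0.888853 - 0.071688
                 = 0.817165

So there's approximately a 81.7% chance that X falls in this range.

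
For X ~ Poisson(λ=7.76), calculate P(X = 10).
0.093053

We have X ~ Poisson(λ=7.76).

For a Poisson distribution, the PMF gives us the probability of each outcome.

Using the PMF formula:
P(X = 10) = 0.093053

Rounded to 4 decimal places: 0.0931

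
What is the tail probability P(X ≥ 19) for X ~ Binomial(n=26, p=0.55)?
0.046707

We have X ~ Binomial(n=26, p=0.55).

For discrete distributions, P(X ≥ 19) = 1 - P(X ≤ 18).

P(X ≤ 18) = 0.953293
P(X ≥ 19) = 1 - 0.953293 = 0.046707

So there's approximately a 4.7% chance that X is at least 19.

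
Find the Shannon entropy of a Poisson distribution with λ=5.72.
2.2745 nats

We have X ~ Poisson(λ=5.72).

The Shannon entropy measures the uncertainty or information content of the distribution.

For a Poisson distribution with λ=5.72:
H(X) = 2.2745 nats

(In bits, this would be 3.2814 bits.)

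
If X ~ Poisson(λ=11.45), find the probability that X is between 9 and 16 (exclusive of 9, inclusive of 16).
0.632113

We have X ~ Poisson(λ=11.45).

To find P(9 < X ≤ 16), we use:
P(9 < X ≤ 16) = P(X ≤ 16) - P(X ≤ 9)
                 = F(16) - F(9)
                 = 0.925844 - 0.293731
                 = 0.632113

So there's approximately a 63.2% chance that X falls in this range.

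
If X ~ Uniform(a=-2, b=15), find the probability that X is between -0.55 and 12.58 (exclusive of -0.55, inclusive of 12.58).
0.772353

We have X ~ Uniform(a=-2, b=15).

To find P(-0.55 < X ≤ 12.58), we use:
P(-0.55 < X ≤ 12.58) = P(X ≤ 12.58) - P(X ≤ -0.55)
                 = F(12.58) - F(-0.55)
                 = 0.857647 - 0.085294
                 = 0.772353

So there's approximately a 77.2% chance that X falls in this range.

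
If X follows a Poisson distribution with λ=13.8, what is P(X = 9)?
0.050802

We have X ~ Poisson(λ=13.8).

For a Poisson distribution, the PMF gives us the probability of each outcome.

Using the PMF formula:
P(X = 9) = 0.050802

Rounded to 4 decimal places: 0.0508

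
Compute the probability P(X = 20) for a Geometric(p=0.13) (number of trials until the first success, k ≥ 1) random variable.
0.009222

We have X ~ Geometric(p=0.13) (number of trials until the first success, k ≥ 1).

For a Geometric distribution, the PMF gives us the probability of each outcome.

Using the PMF formula:
P(X = 20) = 0.009222

Rounded to 4 decimal places: 0.0092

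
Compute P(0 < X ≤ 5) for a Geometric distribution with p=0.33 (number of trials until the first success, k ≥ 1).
0.864987

We have X ~ Geometric(p=0.33) (number of trials until the first success, k ≥ 1).

To find P(0 < X ≤ 5), we use:
P(0 < X ≤ 5) = P(X ≤ 5) - P(X ≤ 0)
                 = F(5) - F(0)
                 = 0.864987 - 0.000000
                 = 0.864987

So there's approximately a 86.5% chance that X falls in this range.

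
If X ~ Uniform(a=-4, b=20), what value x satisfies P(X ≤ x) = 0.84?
16.1600

We have X ~ Uniform(a=-4, b=20).

We want to find x such that P(X ≤ x) = 0.84.

This is the 84th percentile, which means 84% of values fall below this point.

Using the inverse CDF (quantile function):
x = F⁻¹(0.84) = 16.1600

Verification: P(X ≤ 16.1600) = 0.84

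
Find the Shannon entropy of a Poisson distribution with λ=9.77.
2.5496 nats

We have X ~ Poisson(λ=9.77).

The Shannon entropy measures the uncertainty or information content of the distribution.

For a Poisson distribution with λ=9.77:
H(X) = 2.5496 nats

(In bits, this would be 3.6782 bits.)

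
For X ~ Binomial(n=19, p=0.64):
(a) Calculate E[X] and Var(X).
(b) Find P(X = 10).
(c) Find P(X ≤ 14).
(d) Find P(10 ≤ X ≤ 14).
(a) E[X] = 12.1600, Var(X) = 4.3776
(b) P(X = 10) = 0.108166
(c) P(X ≤ 14) = 0.869924
(d) P(10 ≤ X ≤ 14) = 0.766465

We have X ~ Binomial(n=19, p=0.64).

(a) Moments:
E[X] = 12.1600
Var(X) = 4.3776
σ = √Var(X) = 2.0923

(b) Point probability using PMF:
P(X = 10) = 0.108166

(c) Cumulative probability using CDF:
P(X ≤ 14) = F(14) = 0.869924

(d) Range probability:
P(10 ≤ X ≤ 14) = P(X ≤ 14) - P(X ≤ 9)
                   = F(14) - F(9)
                   = 0.869924 - 0.103459
                   = 0.766465

This means approximately 76.6% of outcomes fall in the interval [10, 14].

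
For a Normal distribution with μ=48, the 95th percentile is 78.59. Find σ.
σ = 18.5974

For X ~ Normal(μ, σ), the p-th percentile satisfies x = μ + z_p × σ,
where z_p = Φ⁻¹(p) is the standard normal quantile.

Step 1: z_{0.95} = Φ⁻¹(0.95) = 1.6449

Step 2: Solve for σ:
78.59 = 48 + 1.6449 × σ
σ = (78.59 - 48) / 1.6449
σ = 30.59 / 1.6449
σ = 18.5974

Verification: μ + z × σ = 48 + 1.6449 × 18.5974 = 78.59 ✓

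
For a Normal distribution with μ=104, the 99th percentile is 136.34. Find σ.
σ = 13.9016

For X ~ Normal(μ, σ), the p-th percentile satisfies x = μ + z_p × σ,
where z_p = Φ⁻¹(p) is the standard normal quantile.

Step 1: z_{0.99} = Φ⁻¹(0.99) = 2.3263

Step 2: Solve for σ:
136.34 = 104 + 2.3263 × σ
σ = (136.34 - 104) / 2.3263
σ = 32.34 / 2.3263
σ = 13.9016

Verification: μ + z × σ = 104 + 2.3263 × 13.9016 = 136.34 ✓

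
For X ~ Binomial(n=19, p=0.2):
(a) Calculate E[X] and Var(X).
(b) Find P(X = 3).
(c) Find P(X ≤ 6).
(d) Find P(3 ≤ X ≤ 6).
(a) E[X] = 3.8000, Var(X) = 3.0400
(b) P(X = 3) = 0.218199
(c) P(X ≤ 6) = 0.932400
(d) P(3 ≤ X ≤ 6) = 0.695511

We have X ~ Binomial(n=19, p=0.2).

(a) Moments:
E[X] = 3.8000
Var(X) = 3.0400
σ = √Var(X) = 1.7436

(b) Point probability using PMF:
P(X = 3) = 0.218199

(c) Cumulative probability using CDF:
P(X ≤ 6) = F(6) = 0.932400

(d) Range probability:
P(3 ≤ X ≤ 6) = P(X ≤ 6) - P(X ≤ 2)
                   = F(6) - F(2)
                   = 0.932400 - 0.236889
                   = 0.695511

This means approximately 69.6% of outcomes fall in the interval [3, 6].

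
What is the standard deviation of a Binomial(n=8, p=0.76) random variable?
1.2080

We have X ~ Binomial(n=8, p=0.76).

For a Binomial distribution with n=8, p=0.76:
σ = √Var(X) = 1.2080

The standard deviation is the square root of the variance.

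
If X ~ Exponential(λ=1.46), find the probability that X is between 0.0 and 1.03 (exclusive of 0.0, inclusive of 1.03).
0.777716

We have X ~ Exponential(λ=1.46).

To find P(0.0 < X ≤ 1.03), we use:
P(0.0 < X ≤ 1.03) = P(X ≤ 1.03) - P(X ≤ 0.0)
                 = F(1.03) - F(0.0)
                 = 0.777716 - 0.000000
                 = 0.777716

So there's approximately a 77.8% chance that X falls in this range.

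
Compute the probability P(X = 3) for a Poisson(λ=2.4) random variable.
0.209014

We have X ~ Poisson(λ=2.4).

For a Poisson distribution, the PMF gives us the probability of each outcome.

Using the PMF formula:
P(X = 3) = 0.209014

Rounded to 4 decimal places: 0.2090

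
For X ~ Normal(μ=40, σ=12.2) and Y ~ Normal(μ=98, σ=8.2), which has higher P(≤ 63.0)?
X has higher probability (P(X ≤ 63.0) = 0.9703 > P(Y ≤ 63.0) = 0.0000)

Compute P(≤ 63.0) for each distribution:

X ~ Normal(μ=40, σ=12.2):
P(X ≤ 63.0) = 0.9703

Y ~ Normal(μ=98, σ=8.2):
P(Y ≤ 63.0) = 0.0000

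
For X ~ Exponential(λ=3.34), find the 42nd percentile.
0.1631

We have X ~ Exponential(λ=3.34).

We want to find x such that P(X ≤ x) = 0.42.

This is the 42nd percentile, which means 42% of values fall below this point.

Using the inverse CDF (quantile function):
x = F⁻¹(0.42) = 0.1631

Verification: P(X ≤ 0.1631) = 0.42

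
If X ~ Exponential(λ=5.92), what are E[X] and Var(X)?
E[X] = 0.1689, Var(X) = 0.0285

We have X ~ Exponential(λ=5.92).

For an Exponential distribution with λ=5.92:

Expected value:
E[X] = 0.1689

Variance:
Var(X) = 0.0285

Standard deviation:
σ = √Var(X) = 0.1689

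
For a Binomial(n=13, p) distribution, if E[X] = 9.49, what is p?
p = 0.73

For a Binomial(n, p) distribution:
E[X] = n × p

Given n = 13 and E[X] = 9.49:
9.49 = 13 × p
p = 9.49 / 13 = 0.73

Verification: Binomial(13, 0.73) has E[X] = 9.49 ✓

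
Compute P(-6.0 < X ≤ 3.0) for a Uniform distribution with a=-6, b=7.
0.692308

We have X ~ Uniform(a=-6, b=7).

To find P(-6.0 < X ≤ 3.0), we use:
P(-6.0 < X ≤ 3.0) = P(X ≤ 3.0) - P(X ≤ -6.0)
                 = F(3.0) - F(-6.0)
                 = 0.692308 - 0.000000
                 = 0.692308

So there's approximately a 69.2% chance that X falls in this range.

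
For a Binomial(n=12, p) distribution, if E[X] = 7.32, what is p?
p = 0.61

For a Binomial(n, p) distribution:
E[X] = n × p

Given n = 12 and E[X] = 7.32:
7.32 = 12 × p
p = 7.32 / 12 = 0.61

Verification: Binomial(12, 0.61) has E[X] = 7.32 ✓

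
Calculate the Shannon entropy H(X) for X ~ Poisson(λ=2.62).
1.8568 nats

We have X ~ Poisson(λ=2.62).

The Shannon entropy measures the uncertainty or information content of the distribution.

For a Poisson distribution with λ=2.62:
H(X) = 1.8568 nats

(In bits, this would be 2.6788 bits.)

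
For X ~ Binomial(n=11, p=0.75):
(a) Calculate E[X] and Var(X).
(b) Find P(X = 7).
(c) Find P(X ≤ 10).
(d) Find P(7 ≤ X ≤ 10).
(a) E[X] = 8.2500, Var(X) = 2.0625
(b) P(X = 7) = 0.172069
(c) P(X ≤ 10) = 0.957765
(d) P(7 ≤ X ≤ 10) = 0.843138

We have X ~ Binomial(n=11, p=0.75).

(a) Moments:
E[X] = 8.2500
Var(X) = 2.0625
σ = √Var(X) = 1.4361

(b) Point probability using PMF:
P(X = 7) = 0.172069

(c) Cumulative probability using CDF:
P(X ≤ 10) = F(10) = 0.957765

(d) Range probability:
P(7 ≤ X ≤ 10) = P(X ≤ 10) - P(X ≤ 6)
                   = F(10) - F(6)
                   = 0.957765 - 0.114626
                   = 0.843138

This means approximately 84.3% of outcomes fall in the interval [7, 10].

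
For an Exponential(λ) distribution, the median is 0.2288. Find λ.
λ = 3.0295

For X ~ Exponential(λ), the CDF is F(x) = 1 - e^(-λx).
The median m satisfies F(m) = 0.5:
1 - e^(-λm) = 0.5
e^(-λm) = 0.5
λm = ln(2)
m = ln(2) / λ

Given m = 0.2288:
λ = ln(2) / 0.2288 = 0.693147 / 0.2288 = 3.0295

Verification: ln(2) / 3.0295 = 0.2288 ✓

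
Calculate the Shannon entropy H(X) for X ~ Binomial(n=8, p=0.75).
1.5958 nats

We have X ~ Binomial(n=8, p=0.75).

The Shannon entropy measures the uncertainty or information content of the distribution.

For a Binomial distribution with n=8, p=0.75:
H(X) = 1.5958 nats

(In bits, this would be 2.3023 bits.)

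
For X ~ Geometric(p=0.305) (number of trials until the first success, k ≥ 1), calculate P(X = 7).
0.034372

We have X ~ Geometric(p=0.305) (number of trials until the first success, k ≥ 1).

For a Geometric distribution, the PMF gives us the probability of each outcome.

Using the PMF formula:
P(X = 7) = 0.034372

Rounded to 4 decimal places: 0.0344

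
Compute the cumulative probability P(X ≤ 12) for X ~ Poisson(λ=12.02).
0.573678

We have X ~ Poisson(λ=12.02).

The CDF gives us P(X ≤ k).

Using the CDF:
P(X ≤ 12) = 0.573678

This means there's approximately a 57.4% chance that X is at most 12.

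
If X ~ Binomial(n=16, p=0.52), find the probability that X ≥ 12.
0.053725

We have X ~ Binomial(n=16, p=0.52).

For discrete distributions, P(X ≥ 12) = 1 - P(X ≤ 11).

P(X ≤ 11) = 0.946275
P(X ≥ 12) = 1 - 0.946275 = 0.053725

So there's approximately a 5.4% chance that X is at least 12.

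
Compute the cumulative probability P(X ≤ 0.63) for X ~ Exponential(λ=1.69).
0.655169

We have X ~ Exponential(λ=1.69).

The CDF gives us P(X ≤ k).

Using the CDF:
P(X ≤ 0.63) = 0.655169

This means there's approximately a 65.5% chance that X is at most 0.63.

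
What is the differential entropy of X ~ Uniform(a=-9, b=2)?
2.3979 nats

We have X ~ Uniform(a=-9, b=2).

The differential entropy measures the uncertainty or information content of the distribution.

For a Uniform distribution with a=-9, b=2:
h(X) = 2.3979 nats

(In bits, this would be 3.4594 bits.)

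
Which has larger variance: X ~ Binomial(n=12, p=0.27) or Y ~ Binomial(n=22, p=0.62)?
Y has larger variance (5.1832 > 2.3652)

Compute the variance for each distribution:

X ~ Binomial(n=12, p=0.27):
Var(X) = 2.3652

Y ~ Binomial(n=22, p=0.62):
Var(Y) = 5.1832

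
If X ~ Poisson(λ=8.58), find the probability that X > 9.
0.357439

We have X ~ Poisson(λ=8.58).

P(X > 9) = 1 - P(X ≤ 9)
                = 1 - F(9)
                = 1 - 0.642561
                = 0.357439

So there's approximately a 35.7% chance that X exceeds 9.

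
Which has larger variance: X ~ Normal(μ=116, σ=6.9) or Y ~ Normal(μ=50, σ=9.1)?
Y has larger variance (82.8100 > 47.6100)

Compute the variance for each distribution:

X ~ Normal(μ=116, σ=6.9):
Var(X) = 47.6100

Y ~ Normal(μ=50, σ=9.1):
Var(Y) = 82.8100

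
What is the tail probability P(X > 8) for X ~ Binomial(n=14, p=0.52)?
0.258547

We have X ~ Binomial(n=14, p=0.52).

P(X > 8) = 1 - P(X ≤ 8)
                = 1 - F(8)
                = 1 - 0.741453
                = 0.258547

So there's approximately a 25.9% chance that X exceeds 8.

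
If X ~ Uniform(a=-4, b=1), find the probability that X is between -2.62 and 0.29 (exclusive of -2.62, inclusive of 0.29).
0.582000

We have X ~ Uniform(a=-4, b=1).

To find P(-2.62 < X ≤ 0.29), we use:
P(-2.62 < X ≤ 0.29) = P(X ≤ 0.29) - P(X ≤ -2.62)
                 = F(0.29) - F(-2.62)
                 = 0.858000 - 0.276000
                 = 0.582000

So there's approximately a 58.2% chance that X falls in this range.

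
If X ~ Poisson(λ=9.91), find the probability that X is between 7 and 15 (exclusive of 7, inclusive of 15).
0.725877

We have X ~ Poisson(λ=9.91).

To find P(7 < X ≤ 15), we use:
P(7 < X ≤ 15) = P(X ≤ 15) - P(X ≤ 7)
                 = F(15) - F(7)
                 = 0.954314 - 0.228437
                 = 0.725877

So there's approximately a 72.6% chance that X falls in this range.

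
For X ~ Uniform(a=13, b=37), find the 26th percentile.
19.2400

We have X ~ Uniform(a=13, b=37).

We want to find x such that P(X ≤ x) = 0.26.

This is the 26th percentile, which means 26% of values fall below this point.

Using the inverse CDF (quantile function):
x = F⁻¹(0.26) = 19.2400

Verification: P(X ≤ 19.2400) = 0.26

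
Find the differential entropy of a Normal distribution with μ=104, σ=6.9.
3.3505 nats

We have X ~ Normal(μ=104, σ=6.9).

The differential entropy measures the uncertainty or information content of the distribution.

For a Normal distribution with μ=104, σ=6.9:
h(X) = 3.3505 nats

(In bits, this would be 4.8337 bits.)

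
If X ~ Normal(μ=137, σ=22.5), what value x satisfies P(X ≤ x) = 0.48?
135.8715

We have X ~ Normal(μ=137, σ=22.5).

We want to find x such that P(X ≤ x) = 0.48.

This is the 48th percentile, which means 48% of values fall below this point.

Using the inverse CDF (quantile function):
x = F⁻¹(0.48) = 135.8715

Verification: P(X ≤ 135.8715) = 0.48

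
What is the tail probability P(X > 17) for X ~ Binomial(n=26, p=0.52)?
0.057790

We have X ~ Binomial(n=26, p=0.52).

P(X > 17) = 1 - P(X ≤ 17)
                = 1 - F(17)
                = 1 - 0.942210
                = 0.057790

So there's approximately a 5.8% chance that X exceeds 17.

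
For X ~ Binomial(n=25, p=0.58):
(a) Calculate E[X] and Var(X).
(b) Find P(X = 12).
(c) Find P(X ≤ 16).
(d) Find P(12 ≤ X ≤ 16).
(a) E[X] = 14.5000, Var(X) = 6.0900
(b) P(X = 12) = 0.095369
(c) P(X ≤ 16) = 0.789736
(d) P(12 ≤ X ≤ 16) = 0.677081

We have X ~ Binomial(n=25, p=0.58).

(a) Moments:
E[X] = 14.5000
Var(X) = 6.0900
σ = √Var(X) = 2.4678

(b) Point probability using PMF:
P(X = 12) = 0.095369

(c) Cumulative probability using CDF:
P(X ≤ 16) = F(16) = 0.789736

(d) Range probability:
P(12 ≤ X ≤ 16) = P(X ≤ 16) - P(X ≤ 11)
                   = F(16) - F(11)
                   = 0.789736 - 0.112655
                   = 0.677081

This means approximately 67.7% of outcomes fall in the interval [12, 16].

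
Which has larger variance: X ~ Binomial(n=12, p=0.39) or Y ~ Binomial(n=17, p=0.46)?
Y has larger variance (4.2228 > 2.8548)

Compute the variance for each distribution:

X ~ Binomial(n=12, p=0.39):
Var(X) = 2.8548

Y ~ Binomial(n=17, p=0.46):
Var(Y) = 4.2228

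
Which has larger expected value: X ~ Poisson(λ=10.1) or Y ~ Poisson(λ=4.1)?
X has larger mean (10.1000 > 4.1000)

Compute the expected value for each distribution:

X ~ Poisson(λ=10.1):
E[X] = 10.1000

Y ~ Poisson(λ=4.1):
E[Y] = 4.1000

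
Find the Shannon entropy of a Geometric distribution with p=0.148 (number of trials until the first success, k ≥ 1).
2.8326 nats

We have X ~ Geometric(p=0.148) (number of trials until the first success, k ≥ 1).

The Shannon entropy measures the uncertainty or information content of the distribution.

For a Geometric distribution with p=0.148 (number of trials until the first success, k ≥ 1):
H(X) = 2.8326 nats

(In bits, this would be 4.0866 bits.)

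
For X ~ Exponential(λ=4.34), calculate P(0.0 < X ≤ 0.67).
0.945404

We have X ~ Exponential(λ=4.34).

To find P(0.0 < X ≤ 0.67), we use:
P(0.0 < X ≤ 0.67) = P(X ≤ 0.67) - P(X ≤ 0.0)
                 = F(0.67) - F(0.0)
                 = 0.945404 - 0.000000
                 = 0.945404

So there's approximately a 94.5% chance that X falls in this range.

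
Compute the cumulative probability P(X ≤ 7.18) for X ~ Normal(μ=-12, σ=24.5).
0.783144

We have X ~ Normal(μ=-12, σ=24.5).

The CDF gives us P(X ≤ k).

Using the CDF:
P(X ≤ 7.18) = 0.783144

This means there's approximately a 78.3% chance that X is at most 7.18.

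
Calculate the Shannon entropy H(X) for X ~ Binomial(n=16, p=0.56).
2.1041 nats

We have X ~ Binomial(n=16, p=0.56).

The Shannon entropy measures the uncertainty or information content of the distribution.

For a Binomial distribution with n=16, p=0.56:
H(X) = 2.1041 nats

(In bits, this would be 3.0356 bits.)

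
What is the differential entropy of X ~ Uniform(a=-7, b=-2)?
1.6094 nats

We have X ~ Uniform(a=-7, b=-2).

The differential entropy measures the uncertainty or information content of the distribution.

For a Uniform distribution with a=-7, b=-2:
h(X) = 1.6094 nats

(In bits, this would be 2.3219 bits.)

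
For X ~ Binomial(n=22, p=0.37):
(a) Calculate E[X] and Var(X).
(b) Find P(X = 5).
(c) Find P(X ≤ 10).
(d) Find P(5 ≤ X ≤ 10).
(a) E[X] = 8.1400, Var(X) = 5.1282
(b) P(X = 5) = 0.070846
(c) P(X ≤ 10) = 0.851145
(d) P(5 ≤ X ≤ 10) = 0.802021

We have X ~ Binomial(n=22, p=0.37).

(a) Moments:
E[X] = 8.1400
Var(X) = 5.1282
σ = √Var(X) = 2.2646

(b) Point probability using PMF:
P(X = 5) = 0.070846

(c) Cumulative probability using CDF:
P(X ≤ 10) = F(10) = 0.851145

(d) Range probability:
P(5 ≤ X ≤ 10) = P(X ≤ 10) - P(X ≤ 4)
                   = F(10) - F(4)
                   = 0.851145 - 0.049123
                   = 0.802021

This means approximately 80.2% of outcomes fall in the interval [5, 10].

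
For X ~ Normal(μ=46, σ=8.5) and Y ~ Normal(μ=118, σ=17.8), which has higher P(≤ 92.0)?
X has higher probability (P(X ≤ 92.0) = 1.0000 > P(Y ≤ 92.0) = 0.0721)

Compute P(≤ 92.0) for each distribution:

X ~ Normal(μ=46, σ=8.5):
P(X ≤ 92.0) = 1.0000

Y ~ Normal(μ=118, σ=17.8):
P(Y ≤ 92.0) = 0.0721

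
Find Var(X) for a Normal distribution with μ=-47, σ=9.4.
88.3600

We have X ~ Normal(μ=-47, σ=9.4).

For a Normal distribution with μ=-47, σ=9.4:
Var(X) = 88.3600

The variance measures the spread of the distribution around the mean.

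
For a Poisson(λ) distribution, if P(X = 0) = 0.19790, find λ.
λ = 1.6200

For a Poisson(λ) distribution, the PMF at 0 is:
P(X = 0) = λ^0 e^(-λ) / 0! = e^(-λ)

Given P(X = 0) = 0.19790:
e^(-λ) = 0.19790
-λ = ln(0.19790)
λ = -ln(0.19790) = 1.6200

Verification: e^(-1.6200) = 0.19790 ✓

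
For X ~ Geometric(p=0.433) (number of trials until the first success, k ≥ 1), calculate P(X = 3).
0.139205

We have X ~ Geometric(p=0.433) (number of trials until the first success, k ≥ 1).

For a Geometric distribution, the PMF gives us the probability of each outcome.

Using the PMF formula:
P(X = 3) = 0.139205

Rounded to 4 decimal places: 0.1392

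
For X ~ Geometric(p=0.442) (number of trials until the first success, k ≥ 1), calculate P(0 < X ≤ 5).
0.945903

We have X ~ Geometric(p=0.442) (number of trials until the first success, k ≥ 1).

To find P(0 < X ≤ 5), we use:
P(0 < X ≤ 5) = P(X ≤ 5) - P(X ≤ 0)
                 = F(5) - F(0)
                 = 0.945903 - 0.000000
                 = 0.945903

So there's approximately a 94.6% chance that X falls in this range.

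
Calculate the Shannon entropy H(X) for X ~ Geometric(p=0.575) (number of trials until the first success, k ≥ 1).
1.1858 nats

We have X ~ Geometric(p=0.575) (number of trials until the first success, k ≥ 1).

The Shannon entropy measures the uncertainty or information content of the distribution.

For a Geometric distribution with p=0.575 (number of trials until the first success, k ≥ 1):
H(X) = 1.1858 nats

(In bits, this would be 1.7108 bits.)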